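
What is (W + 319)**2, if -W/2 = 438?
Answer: 310249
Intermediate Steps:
W = -876 (W = -2*438 = -876)
(W + 319)**2 = (-876 + 319)**2 = (-557)**2 = 310249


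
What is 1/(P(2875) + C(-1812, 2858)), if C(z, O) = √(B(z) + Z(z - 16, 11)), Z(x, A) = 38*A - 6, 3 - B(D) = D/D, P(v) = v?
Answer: 125/359357 - 3*√46/8265211 ≈ 0.00034538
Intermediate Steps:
B(D) = 2 (B(D) = 3 - D/D = 3 - 1*1 = 3 - 1 = 2)
Z(x, A) = -6 + 38*A
C(z, O) = 3*√46 (C(z, O) = √(2 + (-6 + 38*11)) = √(2 + (-6 + 418)) = √(2 + 412) = √414 = 3*√46)
1/(P(2875) + C(-1812, 2858)) = 1/(2875 + 3*√46)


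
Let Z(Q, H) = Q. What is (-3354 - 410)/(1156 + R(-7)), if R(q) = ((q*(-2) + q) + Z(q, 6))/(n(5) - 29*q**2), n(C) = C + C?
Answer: -941/289 ≈ -3.2561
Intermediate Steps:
n(C) = 2*C
R(q) = 0 (R(q) = ((q*(-2) + q) + q)/(2*5 - 29*q**2) = ((-2*q + q) + q)/(10 - 29*q**2) = (-q + q)/(10 - 29*q**2) = 0/(10 - 29*q**2) = 0)
(-3354 - 410)/(1156 + R(-7)) = (-3354 - 410)/(1156 + 0) = -3764/1156 = -3764*1/1156 = -941/289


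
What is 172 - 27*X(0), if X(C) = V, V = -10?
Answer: 442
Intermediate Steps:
X(C) = -10
172 - 27*X(0) = 172 - 27*(-10) = 172 + 270 = 442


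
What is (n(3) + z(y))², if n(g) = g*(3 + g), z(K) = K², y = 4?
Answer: 1156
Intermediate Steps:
(n(3) + z(y))² = (3*(3 + 3) + 4²)² = (3*6 + 16)² = (18 + 16)² = 34² = 1156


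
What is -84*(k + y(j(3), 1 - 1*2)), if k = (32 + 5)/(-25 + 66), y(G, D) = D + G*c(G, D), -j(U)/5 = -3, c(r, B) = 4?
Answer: -206304/41 ≈ -5031.8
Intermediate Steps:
j(U) = 15 (j(U) = -5*(-3) = 15)
y(G, D) = D + 4*G (y(G, D) = D + G*4 = D + 4*G)
k = 37/41 ≈ 0.90244
-84*(k + y(j(3), 1 - 1*2)) = -84*(37/41 + ((1 - 1*2) + 4*15)) = -84*(37/41 + ((1 - 2) + 60)) = -84*(37/41 + (-1 + 60)) = -84*(37/41 + 59) = -84*2456/41 = -206304/41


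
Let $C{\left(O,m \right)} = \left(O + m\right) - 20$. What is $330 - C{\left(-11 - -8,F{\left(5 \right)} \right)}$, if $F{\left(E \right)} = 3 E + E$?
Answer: $333$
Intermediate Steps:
$F{\left(E \right)} = 4 E$
$C{\left(O,m \right)} = -20 + O + m$
$330 - C{\left(-11 - -8,F{\left(5 \right)} \right)} = 330 - \left(-20 - 3 + 4 \cdot 5\right) = 330 - \left(-20 + \left(-11 + 8\right) + 20\right) = 330 - \left(-20 - 3 + 20\right) = 330 - -3 = 330 + 3 = 333$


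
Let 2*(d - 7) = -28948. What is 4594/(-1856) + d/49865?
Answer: -127965281/46274720 ≈ -2.7653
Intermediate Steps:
d = -14467 (d = 7 + (½)*(-28948) = 7 - 14474 = -14467)
4594/(-1856) + d/49865 = 4594/(-1856) - 14467/49865 = 4594*(-1/1856) - 14467*1/49865 = -2297/928 - 14467/49865 = -127965281/46274720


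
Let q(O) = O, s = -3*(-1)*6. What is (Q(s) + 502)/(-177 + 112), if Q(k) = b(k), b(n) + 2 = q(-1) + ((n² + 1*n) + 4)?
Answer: -13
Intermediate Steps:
s = 18 (s = 3*6 = 18)
b(n) = 1 + n + n² (b(n) = -2 + (-1 + ((n² + 1*n) + 4)) = -2 + (-1 + ((n² + n) + 4)) = -2 + (-1 + ((n + n²) + 4)) = -2 + (-1 + (4 + n + n²)) = -2 + (3 + n + n²) = 1 + n + n²)
Q(k) = 1 + k + k²
(Q(s) + 502)/(-177 + 112) = ((1 + 18 + 18²) + 502)/(-177 + 112) = ((1 + 18 + 324) + 502)/(-65) = (343 + 502)*(-1/65) = 845*(-1/65) = -13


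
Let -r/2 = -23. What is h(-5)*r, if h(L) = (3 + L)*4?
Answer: -368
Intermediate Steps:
r = 46 (r = -2*(-23) = 46)
h(L) = 12 + 4*L
h(-5)*r = (12 + 4*(-5))*46 = (12 - 20)*46 = -8*46 = -368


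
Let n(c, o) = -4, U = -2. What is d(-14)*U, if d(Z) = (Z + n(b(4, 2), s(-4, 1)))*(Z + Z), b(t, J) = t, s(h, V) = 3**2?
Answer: -1008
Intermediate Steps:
s(h, V) = 9
d(Z) = 2*Z*(-4 + Z) (d(Z) = (Z - 4)*(Z + Z) = (-4 + Z)*(2*Z) = 2*Z*(-4 + Z))
d(-14)*U = (2*(-14)*(-4 - 14))*(-2) = (2*(-14)*(-18))*(-2) = 504*(-2) = -1008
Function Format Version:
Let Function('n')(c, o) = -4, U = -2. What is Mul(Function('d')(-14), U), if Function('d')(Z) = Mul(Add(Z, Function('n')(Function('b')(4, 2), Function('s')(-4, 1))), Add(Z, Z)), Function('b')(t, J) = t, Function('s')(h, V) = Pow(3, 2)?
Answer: -1008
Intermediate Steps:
Function('s')(h, V) = 9
Function('d')(Z) = Mul(2, Z, Add(-4, Z)) (Function('d')(Z) = Mul(Add(Z, -4), Add(Z, Z)) = Mul(Add(-4, Z), Mul(2, Z)) = Mul(2, Z, Add(-4, Z)))
Mul(Function('d')(-14), U) = Mul(Mul(2, -14, Add(-4, -14)), -2) = Mul(Mul(2, -14, -18), -2) = Mul(504, -2) = -1008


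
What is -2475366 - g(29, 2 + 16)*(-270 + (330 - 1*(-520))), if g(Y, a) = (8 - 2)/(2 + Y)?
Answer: -76739826/31 ≈ -2.4755e+6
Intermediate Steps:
g(Y, a) = 6/(2 + Y)
-2475366 - g(29, 2 + 16)*(-270 + (330 - 1*(-520))) = -2475366 - 6/(2 + 29)*(-270 + (330 - 1*(-520))) = -2475366 - 6/31*(-270 + (330 + 520)) = -2475366 - 6*(1/31)*(-270 + 850) = -2475366 - 6*580/31 = -2475366 - 1*3480/31 = -2475366 - 3480/31 = -76739826/31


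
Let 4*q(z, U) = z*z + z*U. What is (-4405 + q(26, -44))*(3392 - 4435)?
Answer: 4716446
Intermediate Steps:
q(z, U) = z**2/4 + U*z/4 (q(z, U) = (z*z + z*U)/4 = (z**2 + U*z)/4 = z**2/4 + U*z/4)
(-4405 + q(26, -44))*(3392 - 4435) = (-4405 + (1/4)*26*(-44 + 26))*(3392 - 4435) = (-4405 + (1/4)*26*(-18))*(-1043) = (-4405 - 117)*(-1043) = -4522*(-1043) = 4716446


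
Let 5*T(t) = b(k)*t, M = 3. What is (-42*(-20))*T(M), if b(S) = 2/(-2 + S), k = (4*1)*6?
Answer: 504/11 ≈ 45.818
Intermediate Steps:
k = 24 (k = 4*6 = 24)
T(t) = t/55 (T(t) = ((2/(-2 + 24))*t)/5 = ((2/22)*t)/5 = ((2*(1/22))*t)/5 = (t/11)/5 = t/55)
(-42*(-20))*T(M) = (-42*(-20))*((1/55)*3) = 840*(3/55) = 504/11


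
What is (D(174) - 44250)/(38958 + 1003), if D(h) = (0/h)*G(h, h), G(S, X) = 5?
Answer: -44250/39961 ≈ -1.1073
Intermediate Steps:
D(h) = 0 (D(h) = (0/h)*5 = 0*5 = 0)
(D(174) - 44250)/(38958 + 1003) = (0 - 44250)/(38958 + 1003) = -44250/39961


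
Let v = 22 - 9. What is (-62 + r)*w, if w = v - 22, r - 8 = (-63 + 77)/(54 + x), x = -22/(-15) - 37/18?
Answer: 2324862/4807 ≈ 483.64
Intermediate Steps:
x = -53/90 (x = -22*(-1/15) - 37*1/18 = 22/15 - 37/18 = -53/90 ≈ -0.58889)
v = 13
r = 39716/4807 (r = 8 + (-63 + 77)/(54 - 53/90) = 8 + 14/(4807/90) = 8 + 14*(90/4807) = 8 + 1260/4807 = 39716/4807 ≈ 8.2621)
w = -9 (w = 13 - 22 = -9)
(-62 + r)*w = (-62 + 39716/4807)*(-9) = -258318/4807*(-9) = 2324862/4807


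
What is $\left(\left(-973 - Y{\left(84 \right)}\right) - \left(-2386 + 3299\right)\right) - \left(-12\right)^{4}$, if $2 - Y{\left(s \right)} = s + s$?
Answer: $-22456$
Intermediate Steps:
$Y{\left(s \right)} = 2 - 2 s$ ($Y{\left(s \right)} = 2 - \left(s + s\right) = 2 - 2 s$)
$\left(\left(-973 - Y{\left(84 \right)}\right) - \left(-2386 + 3299\right)\right) - \left(-12\right)^{4} = \left(\left(-973 - \left(2 - 168\right)\right) - \left(-2386 + 3299\right)\right) - \left(-12\right)^{4} = \left(\left(-973 - \left(2 - 168\right)\right) - 913\right) - 20736 = \left(\left(-973 - -166\right) - 913\right) - 20736 = \left(\left(-973 + 166\right) - 913\right) - 20736 = \left(-807 - 913\right) - 20736 = -1720 - 20736 = -22456$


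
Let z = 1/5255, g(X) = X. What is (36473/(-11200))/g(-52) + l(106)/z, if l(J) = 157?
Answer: 480500420473/582400 ≈ 8.2504e+5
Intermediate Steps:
z = 1/5255 ≈ 0.00019030
(36473/(-11200))/g(-52) + l(106)/z = (36473/(-11200))/(-52) + 157/(1/5255) = (36473*(-1/11200))*(-1/52) + 157*5255 = -36473/11200*(-1/52) + 825035 = 36473/582400 + 825035 = 480500420473/582400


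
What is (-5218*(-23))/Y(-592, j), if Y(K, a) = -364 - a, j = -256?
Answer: -60007/54 ≈ -1111.2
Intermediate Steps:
(-5218*(-23))/Y(-592, j) = (-5218*(-23))/(-364 - 1*(-256)) = 120014/(-364 + 256) = 120014/(-108) = 120014*(-1/108) = -60007/54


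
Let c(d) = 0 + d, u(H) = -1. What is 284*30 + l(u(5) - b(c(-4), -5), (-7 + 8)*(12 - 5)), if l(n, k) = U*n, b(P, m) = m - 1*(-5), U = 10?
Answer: 8510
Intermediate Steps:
c(d) = d
b(P, m) = 5 + m (b(P, m) = m + 5 = 5 + m)
l(n, k) = 10*n
284*30 + l(u(5) - b(c(-4), -5), (-7 + 8)*(12 - 5)) = 284*30 + 10*(-1 - (5 - 5)) = 8520 + 10*(-1 - 1*0) = 8520 + 10*(-1 + 0) = 8520 + 10*(-1) = 8520 - 10 = 8510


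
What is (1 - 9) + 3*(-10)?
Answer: -38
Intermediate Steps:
(1 - 9) + 3*(-10) = -8 - 30 = -38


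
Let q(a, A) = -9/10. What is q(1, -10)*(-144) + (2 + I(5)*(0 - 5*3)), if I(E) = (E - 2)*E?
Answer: -467/5 ≈ -93.400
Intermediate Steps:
I(E) = E*(-2 + E) (I(E) = (-2 + E)*E = E*(-2 + E))
q(a, A) = -9/10 (q(a, A) = -9*1/10 = -9/10)
q(1, -10)*(-144) + (2 + I(5)*(0 - 5*3)) = -9/10*(-144) + (2 + (5*(-2 + 5))*(0 - 5*3)) = 648/5 + (2 + (5*3)*(0 - 15)) = 648/5 + (2 + 15*(-15)) = 648/5 + (2 - 225) = 648/5 - 223 = -467/5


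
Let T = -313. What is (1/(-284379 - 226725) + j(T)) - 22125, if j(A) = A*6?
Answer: -12268029313/511104 ≈ -24003.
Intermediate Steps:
j(A) = 6*A
(1/(-284379 - 226725) + j(T)) - 22125 = (1/(-284379 - 226725) + 6*(-313)) - 22125 = (1/(-511104) - 1878) - 22125 = (-1/511104 - 1878) - 22125 = -959853313/511104 - 22125 = -12268029313/511104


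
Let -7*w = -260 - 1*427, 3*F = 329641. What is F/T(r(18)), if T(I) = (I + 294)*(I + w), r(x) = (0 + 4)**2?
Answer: 2307487/743070 ≈ 3.1053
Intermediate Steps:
F = 329641/3 (F = (1/3)*329641 = 329641/3 ≈ 1.0988e+5)
w = 687/7 (w = -(-260 - 1*427)/7 = -(-260 - 427)/7 = -1/7*(-687) = 687/7 ≈ 98.143)
r(x) = 16 (r(x) = 4**2 = 16)
T(I) = (294 + I)*(687/7 + I) (T(I) = (I + 294)*(I + 687/7) = (294 + I)*(687/7 + I))
F/T(r(18)) = 329641/(3*(28854 + 16**2 + (2745/7)*16)) = 329641/(3*(28854 + 256 + 43920/7)) = 329641/(3*(247690/7)) = (329641/3)*(7/247690) = 2307487/743070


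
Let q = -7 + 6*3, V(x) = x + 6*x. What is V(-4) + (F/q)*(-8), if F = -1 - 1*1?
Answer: -292/11 ≈ -26.545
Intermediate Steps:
F = -2 (F = -1 - 1 = -2)
V(x) = 7*x
q = 11 (q = -7 + 18 = 11)
V(-4) + (F/q)*(-8) = 7*(-4) - 2/11*(-8) = -28 - 2*1/11*(-8) = -28 - 2/11*(-8) = -28 + 16/11 = -292/11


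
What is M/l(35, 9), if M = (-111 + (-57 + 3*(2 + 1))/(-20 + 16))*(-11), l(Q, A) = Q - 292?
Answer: -1089/257 ≈ -4.2374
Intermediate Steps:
l(Q, A) = -292 + Q
M = 1089 (M = (-111 + (-57 + 3*3)/(-4))*(-11) = (-111 + (-57 + 9)*(-¼))*(-11) = (-111 - 48*(-¼))*(-11) = (-111 + 12)*(-11) = -99*(-11) = 1089)
M/l(35, 9) = 1089/(-292 + 35) = 1089/(-257) = 1089*(-1/257) = -1089/257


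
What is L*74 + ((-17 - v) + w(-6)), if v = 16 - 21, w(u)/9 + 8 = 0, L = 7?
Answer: 434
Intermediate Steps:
w(u) = -72 (w(u) = -72 + 9*0 = -72 + 0 = -72)
v = -5
L*74 + ((-17 - v) + w(-6)) = 7*74 + ((-17 - 1*(-5)) - 72) = 518 + ((-17 + 5) - 72) = 518 + (-12 - 72) = 518 - 84 = 434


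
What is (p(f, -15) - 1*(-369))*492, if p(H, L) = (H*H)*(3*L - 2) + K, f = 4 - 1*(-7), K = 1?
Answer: -2615964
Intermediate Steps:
f = 11 (f = 4 + 7 = 11)
p(H, L) = 1 + H**2*(-2 + 3*L) (p(H, L) = (H*H)*(3*L - 2) + 1 = H**2*(-2 + 3*L) + 1 = 1 + H**2*(-2 + 3*L))
(p(f, -15) - 1*(-369))*492 = ((1 - 2*11**2 + 3*(-15)*11**2) - 1*(-369))*492 = ((1 - 2*121 + 3*(-15)*121) + 369)*492 = ((1 - 242 - 5445) + 369)*492 = (-5686 + 369)*492 = -5317*492 = -2615964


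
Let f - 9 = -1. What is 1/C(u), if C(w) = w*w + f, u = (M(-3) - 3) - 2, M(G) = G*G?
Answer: 1/24 ≈ 0.041667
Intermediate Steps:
f = 8 (f = 9 - 1 = 8)
M(G) = G²
u = 4 (u = ((-3)² - 3) - 2 = (9 - 3) - 2 = 6 - 2 = 4)
C(w) = 8 + w² (C(w) = w*w + 8 = w² + 8 = 8 + w²)
1/C(u) = 1/(8 + 4²) = 1/(8 + 16) = 1/24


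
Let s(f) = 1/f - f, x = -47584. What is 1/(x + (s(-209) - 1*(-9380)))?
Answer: -209/7940956 ≈ -2.6319e-5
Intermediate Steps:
1/(x + (s(-209) - 1*(-9380))) = 1/(-47584 + ((1/(-209) - 1*(-209)) - 1*(-9380))) = 1/(-47584 + ((-1/209 + 209) + 9380)) = 1/(-47584 + (43680/209 + 9380)) = 1/(-47584 + 2004100/209) = 1/(-7940956/209) = -209/7940956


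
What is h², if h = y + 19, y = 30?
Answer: 2401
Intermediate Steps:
h = 49 (h = 30 + 19 = 49)
h² = 49² = 2401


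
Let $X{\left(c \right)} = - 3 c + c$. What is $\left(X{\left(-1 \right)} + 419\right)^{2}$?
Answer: $177241$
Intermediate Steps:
$X{\left(c \right)} = - 2 c$
$\left(X{\left(-1 \right)} + 419\right)^{2} = \left(\left(-2\right) \left(-1\right) + 419\right)^{2} = \left(2 + 419\right)^{2} = 421^{2} = 177241$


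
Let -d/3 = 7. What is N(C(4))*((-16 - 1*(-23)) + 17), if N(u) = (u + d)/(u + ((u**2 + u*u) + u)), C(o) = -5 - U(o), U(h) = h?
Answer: -5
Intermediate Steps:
d = -21 (d = -3*7 = -21)
C(o) = -5 - o
N(u) = (-21 + u)/(2*u + 2*u**2) (N(u) = (u - 21)/(u + ((u**2 + u*u) + u)) = (-21 + u)/(u + ((u**2 + u**2) + u)) = (-21 + u)/(u + (2*u**2 + u)) = (-21 + u)/(u + (u + 2*u**2)) = (-21 + u)/(2*u + 2*u**2))
N(C(4))*((-16 - 1*(-23)) + 17) = ((-21 + (-5 - 1*4))/(2*(-5 - 1*4)*(1 + (-5 - 1*4))))*((-16 - 1*(-23)) + 17) = ((-21 + (-5 - 4))/(2*(-5 - 4)*(1 + (-5 - 4))))*((-16 + 23) + 17) = ((1/2)*(-21 - 9)/(-9*(1 - 9)))*(7 + 17) = ((1/2)*(-1/9)*(-30)/(-8))*24 = ((1/2)*(-1/9)*(-1/8)*(-30))*24 = -5/24*24 = -5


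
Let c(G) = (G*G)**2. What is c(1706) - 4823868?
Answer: 8470632886228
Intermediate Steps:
c(G) = G**4 (c(G) = (G**2)**2 = G**4)
c(1706) - 4823868 = 1706**4 - 4823868 = 8470637710096 - 4823868 = 8470632886228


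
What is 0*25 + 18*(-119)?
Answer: -2142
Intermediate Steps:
0*25 + 18*(-119) = 0 - 2142 = -2142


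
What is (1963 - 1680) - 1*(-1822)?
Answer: 2105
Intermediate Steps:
(1963 - 1680) - 1*(-1822) = 283 + 1822 = 2105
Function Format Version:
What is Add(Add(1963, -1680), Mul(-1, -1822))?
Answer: 2105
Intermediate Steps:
Add(Add(1963, -1680), Mul(-1, -1822)) = Add(283, 1822) = 2105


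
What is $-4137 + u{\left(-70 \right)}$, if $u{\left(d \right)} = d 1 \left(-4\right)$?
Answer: $-3857$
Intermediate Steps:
$u{\left(d \right)} = - 4 d$ ($u{\left(d \right)} = d \left(-4\right) = - 4 d$)
$-4137 + u{\left(-70 \right)} = -4137 - -280 = -4137 + 280 = -3857$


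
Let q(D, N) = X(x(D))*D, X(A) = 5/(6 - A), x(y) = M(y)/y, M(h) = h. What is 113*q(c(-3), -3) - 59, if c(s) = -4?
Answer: -511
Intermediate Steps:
x(y) = 1 (x(y) = y/y = 1)
q(D, N) = D (q(D, N) = (-5/(-6 + 1))*D = (-5/(-5))*D = (-5*(-⅕))*D = 1*D = D)
113*q(c(-3), -3) - 59 = 113*(-4) - 59 = -452 - 59 = -511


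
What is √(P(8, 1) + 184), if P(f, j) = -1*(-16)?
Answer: 10*√2 ≈ 14.142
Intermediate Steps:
P(f, j) = 16
√(P(8, 1) + 184) = √(16 + 184) = √200 = 10*√2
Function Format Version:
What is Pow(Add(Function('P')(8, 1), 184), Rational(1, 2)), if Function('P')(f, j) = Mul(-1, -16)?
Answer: Mul(10, Pow(2, Rational(1, 2))) ≈ 14.142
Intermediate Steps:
Function('P')(f, j) = 16
Pow(Add(Function('P')(8, 1), 184), Rational(1, 2)) = Pow(Add(16, 184), Rational(1, 2)) = Pow(200, Rational(1, 2)) = Mul(10, Pow(2, Rational(1, 2)))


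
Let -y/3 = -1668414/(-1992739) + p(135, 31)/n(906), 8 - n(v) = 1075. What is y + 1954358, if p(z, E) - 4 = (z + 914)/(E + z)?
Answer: 689805252763286761/352957917158 ≈ 1.9544e+6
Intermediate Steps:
p(z, E) = 4 + (914 + z)/(E + z) (p(z, E) = 4 + (z + 914)/(E + z) = 4 + (914 + z)/(E + z))
n(v) = -1067 (n(v) = 8 - 1*1075 = 8 - 1075 = -1067)
y = -876297787803/352957917158 (y = -3*(-1668414/(-1992739) + ((914 + 4*31 + 5*135)/(31 + 135))/(-1067)) = -3*(-1668414*(-1/1992739) + ((914 + 124 + 675)/166)*(-1/1067)) = -3*(1668414/1992739 + ((1/166)*1713)*(-1/1067)) = -3*(1668414/1992739 + (1713/166)*(-1/1067)) = -3*(1668414/1992739 - 1713/177122) = -3*292099262601/352957917158 = -876297787803/352957917158 ≈ -2.4827)
y + 1954358 = -876297787803/352957917158 + 1954358 = 689805252763286761/352957917158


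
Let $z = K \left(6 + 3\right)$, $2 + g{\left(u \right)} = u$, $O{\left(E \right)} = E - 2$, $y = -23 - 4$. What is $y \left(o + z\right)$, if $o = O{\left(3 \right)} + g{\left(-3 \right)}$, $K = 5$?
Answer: $-1107$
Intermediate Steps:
$y = -27$
$O{\left(E \right)} = -2 + E$ ($O{\left(E \right)} = E - 2 = -2 + E$)
$g{\left(u \right)} = -2 + u$
$o = -4$ ($o = \left(-2 + 3\right) - 5 = 1 - 5 = -4$)
$z = 45$ ($z = 5 \left(6 + 3\right) = 5 \cdot 9 = 45$)
$y \left(o + z\right) = - 27 \left(-4 + 45\right) = \left(-27\right) 41 = -1107$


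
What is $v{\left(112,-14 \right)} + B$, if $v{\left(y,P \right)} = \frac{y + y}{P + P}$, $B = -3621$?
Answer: $-3629$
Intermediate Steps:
$v{\left(y,P \right)} = \frac{y}{P}$ ($v{\left(y,P \right)} = \frac{2 y}{2 P} = 2 y \frac{1}{2 P} = \frac{y}{P}$)
$v{\left(112,-14 \right)} + B = \frac{112}{-14} - 3621 = 112 \left(- \frac{1}{14}\right) - 3621 = -8 - 3621 = -3629$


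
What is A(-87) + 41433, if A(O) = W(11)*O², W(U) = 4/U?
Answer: 486039/11 ≈ 44185.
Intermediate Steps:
A(O) = 4*O²/11 (A(O) = (4/11)*O² = (4*(1/11))*O² = 4*O²/11)
A(-87) + 41433 = (4/11)*(-87)² + 41433 = (4/11)*7569 + 41433 = 30276/11 + 41433 = 486039/11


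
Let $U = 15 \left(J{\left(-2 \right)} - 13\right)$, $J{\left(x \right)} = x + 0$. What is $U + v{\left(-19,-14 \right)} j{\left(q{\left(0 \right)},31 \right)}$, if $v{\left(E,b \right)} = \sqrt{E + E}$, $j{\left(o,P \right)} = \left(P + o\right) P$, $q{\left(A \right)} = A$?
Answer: $-225 + 961 i \sqrt{38} \approx -225.0 + 5924.0 i$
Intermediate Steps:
$j{\left(o,P \right)} = P \left(P + o\right)$
$J{\left(x \right)} = x$
$v{\left(E,b \right)} = \sqrt{2} \sqrt{E}$ ($v{\left(E,b \right)} = \sqrt{2 E} = \sqrt{2} \sqrt{E}$)
$U = -225$ ($U = 15 \left(-2 - 13\right) = 15 \left(-15\right) = -225$)
$U + v{\left(-19,-14 \right)} j{\left(q{\left(0 \right)},31 \right)} = -225 + \sqrt{2} \sqrt{-19} \cdot 31 \left(31 + 0\right) = -225 + \sqrt{2} i \sqrt{19} \cdot 31 \cdot 31 = -225 + i \sqrt{38} \cdot 961 = -225 + 961 i \sqrt{38}$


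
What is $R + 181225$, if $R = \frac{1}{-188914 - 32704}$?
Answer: $\frac{40162722049}{221618} \approx 1.8123 \cdot 10^{5}$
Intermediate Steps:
$R = - \frac{1}{221618}$ ($R = \frac{1}{-188914 - 32704} = \frac{1}{-221618} = - \frac{1}{221618} \approx -4.5123 \cdot 10^{-6}$)
$R + 181225 = - \frac{1}{221618} + 181225 = \frac{40162722049}{221618}$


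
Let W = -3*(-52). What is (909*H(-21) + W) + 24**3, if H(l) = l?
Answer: -5109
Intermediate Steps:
W = 156
(909*H(-21) + W) + 24**3 = (909*(-21) + 156) + 24**3 = (-19089 + 156) + 13824 = -18933 + 13824 = -5109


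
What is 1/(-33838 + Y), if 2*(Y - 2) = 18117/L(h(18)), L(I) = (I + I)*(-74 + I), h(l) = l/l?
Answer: -292/9898229 ≈ -2.9500e-5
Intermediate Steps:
h(l) = 1
L(I) = 2*I*(-74 + I) (L(I) = (2*I)*(-74 + I) = 2*I*(-74 + I))
Y = -17533/292 (Y = 2 + (18117/((2*1*(-74 + 1))))/2 = 2 + (18117/((2*1*(-73))))/2 = 2 + (18117/(-146))/2 = 2 + (18117*(-1/146))/2 = 2 + (1/2)*(-18117/146) = 2 - 18117/292 = -17533/292 ≈ -60.044)
1/(-33838 + Y) = 1/(-33838 - 17533/292) = 1/(-9898229/292) = -292/9898229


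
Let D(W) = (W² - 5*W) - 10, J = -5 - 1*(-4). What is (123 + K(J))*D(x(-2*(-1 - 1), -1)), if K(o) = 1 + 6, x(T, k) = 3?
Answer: -2080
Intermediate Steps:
J = -1 (J = -5 + 4 = -1)
K(o) = 7
D(W) = -10 + W² - 5*W
(123 + K(J))*D(x(-2*(-1 - 1), -1)) = (123 + 7)*(-10 + 3² - 5*3) = 130*(-10 + 9 - 15) = 130*(-16) = -2080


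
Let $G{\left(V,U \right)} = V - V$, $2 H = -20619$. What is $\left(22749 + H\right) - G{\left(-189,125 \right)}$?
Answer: $\frac{24879}{2} \approx 12440.0$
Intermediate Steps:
$H = - \frac{20619}{2}$ ($H = \frac{1}{2} \left(-20619\right) = - \frac{20619}{2} \approx -10310.0$)
$G{\left(V,U \right)} = 0$
$\left(22749 + H\right) - G{\left(-189,125 \right)} = \left(22749 - \frac{20619}{2}\right) - 0 = \frac{24879}{2} + 0 = \frac{24879}{2}$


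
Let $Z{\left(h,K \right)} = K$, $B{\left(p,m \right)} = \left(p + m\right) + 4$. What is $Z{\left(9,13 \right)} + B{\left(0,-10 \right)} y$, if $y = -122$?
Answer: $745$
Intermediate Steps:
$B{\left(p,m \right)} = 4 + m + p$ ($B{\left(p,m \right)} = \left(m + p\right) + 4 = 4 + m + p$)
$Z{\left(9,13 \right)} + B{\left(0,-10 \right)} y = 13 + \left(4 - 10 + 0\right) \left(-122\right) = 13 - -732 = 13 + 732 = 745$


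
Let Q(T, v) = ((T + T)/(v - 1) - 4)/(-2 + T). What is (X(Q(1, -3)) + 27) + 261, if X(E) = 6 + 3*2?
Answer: 300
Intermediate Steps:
Q(T, v) = (-4 + 2*T/(-1 + v))/(-2 + T) (Q(T, v) = ((2*T)/(-1 + v) - 4)/(-2 + T) = (2*T/(-1 + v) - 4)/(-2 + T) = (-4 + 2*T/(-1 + v))/(-2 + T))
X(E) = 12 (X(E) = 6 + 6 = 12)
(X(Q(1, -3)) + 27) + 261 = (12 + 27) + 261 = 39 + 261 = 300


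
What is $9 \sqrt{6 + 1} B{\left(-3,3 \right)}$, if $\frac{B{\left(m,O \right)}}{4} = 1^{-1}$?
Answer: $36 \sqrt{7} \approx 95.247$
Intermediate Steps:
$B{\left(m,O \right)} = 4$ ($B{\left(m,O \right)} = \frac{4}{1} = 4 \cdot 1 = 4$)
$9 \sqrt{6 + 1} B{\left(-3,3 \right)} = 9 \sqrt{6 + 1} \cdot 4 = 9 \sqrt{7} \cdot 4 = 36 \sqrt{7}$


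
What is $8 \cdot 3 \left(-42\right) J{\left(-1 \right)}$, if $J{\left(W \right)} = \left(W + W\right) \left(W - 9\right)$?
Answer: $-20160$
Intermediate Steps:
$J{\left(W \right)} = 2 W \left(-9 + W\right)$
$8 \cdot 3 \left(-42\right) J{\left(-1 \right)} = 8 \cdot 3 \left(-42\right) 2 \left(-1\right) \left(-9 - 1\right) = 24 \left(-42\right) 2 \left(-1\right) \left(-10\right) = \left(-1008\right) 20 = -20160$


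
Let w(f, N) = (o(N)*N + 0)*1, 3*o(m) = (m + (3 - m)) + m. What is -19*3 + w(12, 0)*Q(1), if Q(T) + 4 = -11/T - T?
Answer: -57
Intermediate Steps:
o(m) = 1 + m/3 (o(m) = ((m + (3 - m)) + m)/3 = (3 + m)/3 = 1 + m/3)
Q(T) = -4 - T - 11/T (Q(T) = -4 + (-11/T - T) = -4 + (-T - 11/T) = -4 - T - 11/T)
w(f, N) = N*(1 + N/3) (w(f, N) = ((1 + N/3)*N + 0)*1 = (N*(1 + N/3) + 0)*1 = (N*(1 + N/3))*1 = N*(1 + N/3))
-19*3 + w(12, 0)*Q(1) = -19*3 + ((1/3)*0*(3 + 0))*(-4 - 1*1 - 11/1) = -57 + ((1/3)*0*3)*(-4 - 1 - 11*1) = -57 + 0*(-4 - 1 - 11) = -57 + 0*(-16) = -57 + 0 = -57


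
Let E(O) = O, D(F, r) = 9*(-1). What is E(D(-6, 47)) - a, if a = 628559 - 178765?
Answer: -449803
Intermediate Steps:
D(F, r) = -9
a = 449794
E(D(-6, 47)) - a = -9 - 1*449794 = -9 - 449794 = -449803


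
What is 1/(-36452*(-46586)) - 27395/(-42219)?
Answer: 46520897970659/71694316102968 ≈ 0.64888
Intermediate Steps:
1/(-36452*(-46586)) - 27395/(-42219) = -1/36452*(-1/46586) - 27395*(-1/42219) = 1/1698152872 + 27395/42219 = 46520897970659/71694316102968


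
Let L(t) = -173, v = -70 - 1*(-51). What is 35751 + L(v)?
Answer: 35578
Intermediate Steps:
v = -19 (v = -70 + 51 = -19)
35751 + L(v) = 35751 - 173 = 35578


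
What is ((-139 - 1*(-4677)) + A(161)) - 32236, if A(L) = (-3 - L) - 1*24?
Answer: -27886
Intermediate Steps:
A(L) = -27 - L (A(L) = (-3 - L) - 24 = -27 - L)
((-139 - 1*(-4677)) + A(161)) - 32236 = ((-139 - 1*(-4677)) + (-27 - 1*161)) - 32236 = ((-139 + 4677) + (-27 - 161)) - 32236 = (4538 - 188) - 32236 = 4350 - 32236 = -27886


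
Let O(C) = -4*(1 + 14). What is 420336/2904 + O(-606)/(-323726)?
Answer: 2834872212/19585423 ≈ 144.74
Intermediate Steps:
O(C) = -60 (O(C) = -4*15 = -60)
420336/2904 + O(-606)/(-323726) = 420336/2904 - 60/(-323726) = 420336*(1/2904) - 60*(-1/323726) = 17514/121 + 30/161863 = 2834872212/19585423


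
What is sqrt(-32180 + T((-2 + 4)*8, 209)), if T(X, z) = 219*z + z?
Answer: 10*sqrt(138) ≈ 117.47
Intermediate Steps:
T(X, z) = 220*z
sqrt(-32180 + T((-2 + 4)*8, 209)) = sqrt(-32180 + 220*209) = sqrt(-32180 + 45980) = sqrt(13800) = 10*sqrt(138)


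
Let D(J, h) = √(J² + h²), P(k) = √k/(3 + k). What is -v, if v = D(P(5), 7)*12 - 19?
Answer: 19 - 9*√349/2 ≈ -65.067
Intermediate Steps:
P(k) = √k/(3 + k)
v = -19 + 9*√349/2 (v = √((√5/(3 + 5))² + 7²)*12 - 19 = √((√5/8)² + 49)*12 - 19 = √(5/64 + 49)*12 - 19 = √(3141/64)*12 - 19 = (3*√349/8)*12 - 19 = 9*√349/2 - 19 = -19 + 9*√349/2 ≈ 65.067)
-v = -(-19 + 9*√349/2) = 19 - 9*√349/2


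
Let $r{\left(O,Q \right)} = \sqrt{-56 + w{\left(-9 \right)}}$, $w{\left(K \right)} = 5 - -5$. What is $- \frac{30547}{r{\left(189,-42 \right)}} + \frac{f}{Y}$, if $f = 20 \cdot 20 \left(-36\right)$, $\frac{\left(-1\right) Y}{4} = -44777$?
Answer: $- \frac{3600}{44777} + \frac{30547 i \sqrt{46}}{46} \approx -0.080398 + 4503.9 i$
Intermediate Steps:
$w{\left(K \right)} = 10$ ($w{\left(K \right)} = 5 + 5 = 10$)
$Y = 179108$ ($Y = \left(-4\right) \left(-44777\right) = 179108$)
$r{\left(O,Q \right)} = i \sqrt{46}$ ($r{\left(O,Q \right)} = \sqrt{-56 + 10} = \sqrt{-46} = i \sqrt{46}$)
$f = -14400$ ($f = 400 \left(-36\right) = -14400$)
$- \frac{30547}{r{\left(189,-42 \right)}} + \frac{f}{Y} = - \frac{30547}{i \sqrt{46}} - \frac{14400}{179108} = - 30547 \left(- \frac{i \sqrt{46}}{46}\right) - \frac{3600}{44777} = \frac{30547 i \sqrt{46}}{46} - \frac{3600}{44777} = - \frac{3600}{44777} + \frac{30547 i \sqrt{46}}{46}$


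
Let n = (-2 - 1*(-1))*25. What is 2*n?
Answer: -50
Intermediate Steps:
n = -25 (n = (-2 + 1)*25 = -1*25 = -25)
2*n = 2*(-25) = -50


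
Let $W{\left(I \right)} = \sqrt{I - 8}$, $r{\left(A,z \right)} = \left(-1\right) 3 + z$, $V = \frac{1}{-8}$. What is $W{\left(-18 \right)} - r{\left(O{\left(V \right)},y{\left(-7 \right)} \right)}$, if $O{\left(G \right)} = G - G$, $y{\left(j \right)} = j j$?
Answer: $-46 + i \sqrt{26} \approx -46.0 + 5.099 i$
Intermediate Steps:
$y{\left(j \right)} = j^{2}$
$V = - \frac{1}{8} \approx -0.125$
$O{\left(G \right)} = 0$
$r{\left(A,z \right)} = -3 + z$
$W{\left(I \right)} = \sqrt{-8 + I}$
$W{\left(-18 \right)} - r{\left(O{\left(V \right)},y{\left(-7 \right)} \right)} = \sqrt{-8 - 18} - \left(-3 + \left(-7\right)^{2}\right) = \sqrt{-26} - \left(-3 + 49\right) = i \sqrt{26} - 46 = -46 + i \sqrt{26}$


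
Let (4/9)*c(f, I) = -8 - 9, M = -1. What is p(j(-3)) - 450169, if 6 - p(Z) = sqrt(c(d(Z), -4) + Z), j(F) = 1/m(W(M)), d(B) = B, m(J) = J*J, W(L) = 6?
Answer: -450163 - 2*I*sqrt(86)/3 ≈ -4.5016e+5 - 6.1824*I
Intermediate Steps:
m(J) = J**2
c(f, I) = -153/4 (c(f, I) = 9*(-8 - 9)/4 = (9/4)*(-17) = -153/4)
j(F) = 1/36 (j(F) = 1/(6**2) = 1/36)
p(Z) = 6 - sqrt(-153/4 + Z)
p(j(-3)) - 450169 = (6 - sqrt(-153 + 4*(1/36))/2) - 450169 = (6 - sqrt(-153 + 1/9)/2) - 450169 = (6 - 2*I*sqrt(86)/3) - 450169 = -450163 - 2*I*sqrt(86)/3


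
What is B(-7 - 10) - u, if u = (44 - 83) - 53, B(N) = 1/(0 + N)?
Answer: 1563/17 ≈ 91.941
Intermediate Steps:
B(N) = 1/N
u = -92 (u = -39 - 53 = -92)
B(-7 - 10) - u = 1/(-7 - 10) - 1*(-92) = 1/(-17) + 92 = -1/17 + 92 = 1563/17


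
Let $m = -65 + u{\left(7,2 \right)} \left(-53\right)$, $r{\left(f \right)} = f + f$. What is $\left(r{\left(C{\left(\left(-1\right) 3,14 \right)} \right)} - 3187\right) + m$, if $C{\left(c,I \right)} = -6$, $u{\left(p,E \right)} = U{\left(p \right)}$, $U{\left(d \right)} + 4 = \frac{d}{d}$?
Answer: $-3105$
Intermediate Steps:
$U{\left(d \right)} = -3$ ($U{\left(d \right)} = -4 + \frac{d}{d} = -4 + 1 = -3$)
$u{\left(p,E \right)} = -3$
$r{\left(f \right)} = 2 f$
$m = 94$ ($m = -65 - -159 = -65 + 159 = 94$)
$\left(r{\left(C{\left(\left(-1\right) 3,14 \right)} \right)} - 3187\right) + m = \left(2 \left(-6\right) - 3187\right) + 94 = \left(-12 - 3187\right) + 94 = -3199 + 94 = -3105$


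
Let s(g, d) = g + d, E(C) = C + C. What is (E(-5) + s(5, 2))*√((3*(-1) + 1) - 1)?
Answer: -3*I*√3 ≈ -5.1962*I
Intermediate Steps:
E(C) = 2*C
s(g, d) = d + g
(E(-5) + s(5, 2))*√((3*(-1) + 1) - 1) = (2*(-5) + (2 + 5))*√((3*(-1) + 1) - 1) = (-10 + 7)*√((-3 + 1) - 1) = -3*√(-2 - 1) = -3*I*√3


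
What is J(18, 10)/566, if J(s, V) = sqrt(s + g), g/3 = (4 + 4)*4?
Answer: sqrt(114)/566 ≈ 0.018864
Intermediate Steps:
g = 96 (g = 3*((4 + 4)*4) = 3*(8*4) = 3*32 = 96)
J(s, V) = sqrt(96 + s) (J(s, V) = sqrt(s + 96) = sqrt(96 + s))
J(18, 10)/566 = sqrt(96 + 18)/566 = sqrt(114)*(1/566) = sqrt(114)/566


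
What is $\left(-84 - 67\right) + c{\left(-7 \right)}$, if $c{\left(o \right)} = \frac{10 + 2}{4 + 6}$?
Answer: $- \frac{749}{5} \approx -149.8$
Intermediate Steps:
$c{\left(o \right)} = \frac{6}{5}$ ($c{\left(o \right)} = \frac{12}{10} = 12 \cdot \frac{1}{10} = \frac{6}{5}$)
$\left(-84 - 67\right) + c{\left(-7 \right)} = \left(-84 - 67\right) + \frac{6}{5} = -151 + \frac{6}{5} = - \frac{749}{5}$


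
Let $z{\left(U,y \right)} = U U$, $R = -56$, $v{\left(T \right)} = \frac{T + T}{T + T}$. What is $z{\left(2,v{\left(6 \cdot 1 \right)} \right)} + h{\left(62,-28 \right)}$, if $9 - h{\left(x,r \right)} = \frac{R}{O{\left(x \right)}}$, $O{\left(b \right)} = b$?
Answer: $\frac{431}{31} \approx 13.903$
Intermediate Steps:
$v{\left(T \right)} = 1$ ($v{\left(T \right)} = \frac{2 T}{2 T} = 2 T \frac{1}{2 T} = 1$)
$z{\left(U,y \right)} = U^{2}$
$h{\left(x,r \right)} = 9 + \frac{56}{x}$ ($h{\left(x,r \right)} = 9 - - \frac{56}{x} = 9 + \frac{56}{x}$)
$z{\left(2,v{\left(6 \cdot 1 \right)} \right)} + h{\left(62,-28 \right)} = 2^{2} + \left(9 + \frac{56}{62}\right) = 4 + \left(9 + 56 \cdot \frac{1}{62}\right) = 4 + \left(9 + \frac{28}{31}\right) = 4 + \frac{307}{31} = \frac{431}{31}$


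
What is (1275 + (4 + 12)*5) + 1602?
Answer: 2957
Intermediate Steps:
(1275 + (4 + 12)*5) + 1602 = (1275 + 16*5) + 1602 = (1275 + 80) + 1602 = 1355 + 1602 = 2957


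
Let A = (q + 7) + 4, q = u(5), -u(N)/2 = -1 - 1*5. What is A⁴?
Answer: 279841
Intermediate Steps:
u(N) = 12 (u(N) = -2*(-1 - 1*5) = -2*(-1 - 5) = -2*(-6) = 12)
q = 12
A = 23 (A = (12 + 7) + 4 = 19 + 4 = 23)
A⁴ = 23⁴ = 279841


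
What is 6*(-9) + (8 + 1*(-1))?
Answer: -47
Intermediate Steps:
6*(-9) + (8 + 1*(-1)) = -54 + (8 - 1) = -54 + 7 = -47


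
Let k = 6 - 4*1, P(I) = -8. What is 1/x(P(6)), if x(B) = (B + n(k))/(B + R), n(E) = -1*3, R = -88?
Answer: 96/11 ≈ 8.7273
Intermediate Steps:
k = 2 (k = 6 - 4 = 2)
n(E) = -3
x(B) = (-3 + B)/(-88 + B) (x(B) = (B - 3)/(B - 88) = (-3 + B)/(-88 + B))
1/x(P(6)) = 1/((-3 - 8)/(-88 - 8)) = 1/(-11/(-96)) = 1/(-1/96*(-11)) = 1/(11/96) = 96/11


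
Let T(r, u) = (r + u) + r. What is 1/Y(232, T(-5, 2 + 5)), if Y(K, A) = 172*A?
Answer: -1/516 ≈ -0.0019380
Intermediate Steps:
T(r, u) = u + 2*r
1/Y(232, T(-5, 2 + 5)) = 1/(172*((2 + 5) + 2*(-5))) = 1/(172*(7 - 10)) = 1/(172*(-3)) = 1/(-516) = -1/516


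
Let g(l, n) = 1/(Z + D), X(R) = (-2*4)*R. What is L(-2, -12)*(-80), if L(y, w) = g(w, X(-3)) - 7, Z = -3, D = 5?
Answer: 520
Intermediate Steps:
X(R) = -8*R
g(l, n) = 1/2 (g(l, n) = 1/(-3 + 5) = 1/2)
L(y, w) = -13/2 (L(y, w) = 1/2 - 7 = -13/2)
L(-2, -12)*(-80) = -13/2*(-80) = 520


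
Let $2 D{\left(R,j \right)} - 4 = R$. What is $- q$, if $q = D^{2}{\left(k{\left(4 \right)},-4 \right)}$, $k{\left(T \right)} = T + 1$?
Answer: $- \frac{81}{4} \approx -20.25$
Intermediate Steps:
$k{\left(T \right)} = 1 + T$
$D{\left(R,j \right)} = 2 + \frac{R}{2}$
$q = \frac{81}{4}$ ($q = \left(2 + \frac{1 + 4}{2}\right)^{2} = \left(2 + \frac{1}{2} \cdot 5\right)^{2} = \left(2 + \frac{5}{2}\right)^{2} = \left(\frac{9}{2}\right)^{2} = \frac{81}{4} \approx 20.25$)
$- q = \left(-1\right) \frac{81}{4} = - \frac{81}{4}$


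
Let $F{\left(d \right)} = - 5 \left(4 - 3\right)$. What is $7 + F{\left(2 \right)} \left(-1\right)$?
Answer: $12$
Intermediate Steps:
$F{\left(d \right)} = -5$ ($F{\left(d \right)} = \left(-5\right) 1 = -5$)
$7 + F{\left(2 \right)} \left(-1\right) = 7 - -5 = 7 + 5 = 12$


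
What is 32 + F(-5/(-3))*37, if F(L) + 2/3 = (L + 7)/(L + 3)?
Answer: 1597/21 ≈ 76.048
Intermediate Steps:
F(L) = -2/3 + (7 + L)/(3 + L) (F(L) = -2/3 + (L + 7)/(L + 3) = -2/3 + (7 + L)/(3 + L))
32 + F(-5/(-3))*37 = 32 + ((15 - 5/(-3))/(3*(3 - 5/(-3))))*37 = 32 + ((15 - 5*(-1/3))/(3*(3 - 5*(-1/3))))*37 = 32 + ((15 + 5/3)/(3*(3 + 5/3)))*37 = 32 + ((1/3)*(50/3)/(14/3))*37 = 32 + ((1/3)*(3/14)*(50/3))*37 = 32 + (25/21)*37 = 32 + 925/21 = 1597/21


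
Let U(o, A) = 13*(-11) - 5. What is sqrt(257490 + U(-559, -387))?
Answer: sqrt(257342) ≈ 507.29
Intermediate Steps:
U(o, A) = -148 (U(o, A) = -143 - 5 = -148)
sqrt(257490 + U(-559, -387)) = sqrt(257490 - 148) = sqrt(257342)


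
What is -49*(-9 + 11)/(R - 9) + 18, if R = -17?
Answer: 283/13 ≈ 21.769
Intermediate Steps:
-49*(-9 + 11)/(R - 9) + 18 = -49*(-9 + 11)/(-17 - 9) + 18 = -98/(-26) + 18 = -98*(-1)/26 + 18 = -49*(-1/13) + 18 = 49/13 + 18 = 283/13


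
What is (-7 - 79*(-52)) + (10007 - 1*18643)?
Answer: -4535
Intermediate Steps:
(-7 - 79*(-52)) + (10007 - 1*18643) = (-7 + 4108) + (10007 - 18643) = 4101 - 8636 = -4535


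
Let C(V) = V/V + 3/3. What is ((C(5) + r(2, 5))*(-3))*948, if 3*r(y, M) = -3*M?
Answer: 8532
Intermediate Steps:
r(y, M) = -M (r(y, M) = (-3*M)/3 = -M)
C(V) = 2 (C(V) = 1 + 3*(1/3) = 1 + 1 = 2)
((C(5) + r(2, 5))*(-3))*948 = ((2 - 1*5)*(-3))*948 = ((2 - 5)*(-3))*948 = -3*(-3)*948 = 9*948 = 8532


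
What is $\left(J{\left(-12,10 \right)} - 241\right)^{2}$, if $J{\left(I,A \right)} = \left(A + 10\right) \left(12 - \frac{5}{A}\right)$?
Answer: $121$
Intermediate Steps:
$J{\left(I,A \right)} = \left(10 + A\right) \left(12 - \frac{5}{A}\right)$
$\left(J{\left(-12,10 \right)} - 241\right)^{2} = \left(\left(115 - \frac{50}{10} + 12 \cdot 10\right) - 241\right)^{2} = \left(\left(115 - 5 + 120\right) - 241\right)^{2} = \left(230 - 241\right)^{2} = \left(-11\right)^{2} = 121$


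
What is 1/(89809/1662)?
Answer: 1662/89809 ≈ 0.018506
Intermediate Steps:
1/(89809/1662) = 1662/89809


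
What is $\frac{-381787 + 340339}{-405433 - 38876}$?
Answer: $\frac{13816}{148103} \approx 0.093286$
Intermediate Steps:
$\frac{-381787 + 340339}{-405433 - 38876} = - \frac{41448}{-444309} = \left(-41448\right) \left(- \frac{1}{444309}\right) = \frac{13816}{148103}$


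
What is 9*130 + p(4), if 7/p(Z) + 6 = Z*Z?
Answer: 11707/10 ≈ 1170.7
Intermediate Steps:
p(Z) = 7/(-6 + Z**2) (p(Z) = 7/(-6 + Z*Z) = 7/(-6 + Z**2))
9*130 + p(4) = 9*130 + 7/(-6 + 4**2) = 1170 + 7/(-6 + 16) = 1170 + 7/10 = 11707/10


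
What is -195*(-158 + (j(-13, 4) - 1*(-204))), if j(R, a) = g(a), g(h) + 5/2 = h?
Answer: -18525/2 ≈ -9262.5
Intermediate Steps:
g(h) = -5/2 + h
j(R, a) = -5/2 + a
-195*(-158 + (j(-13, 4) - 1*(-204))) = -195*(-158 + ((-5/2 + 4) - 1*(-204))) = -195*(-158 + (3/2 + 204)) = -195*(-158 + 411/2) = -195*95/2 = -18525/2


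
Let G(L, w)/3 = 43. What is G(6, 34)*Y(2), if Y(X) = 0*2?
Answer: 0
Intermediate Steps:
Y(X) = 0
G(L, w) = 129 (G(L, w) = 3*43 = 129)
G(6, 34)*Y(2) = 129*0 = 0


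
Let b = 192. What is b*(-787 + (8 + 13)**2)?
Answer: -66432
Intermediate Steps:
b*(-787 + (8 + 13)**2) = 192*(-787 + (8 + 13)**2) = 192*(-787 + 21**2) = 192*(-787 + 441) = 192*(-346) = -66432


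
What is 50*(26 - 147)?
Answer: -6050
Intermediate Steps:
50*(26 - 147) = 50*(-121) = -6050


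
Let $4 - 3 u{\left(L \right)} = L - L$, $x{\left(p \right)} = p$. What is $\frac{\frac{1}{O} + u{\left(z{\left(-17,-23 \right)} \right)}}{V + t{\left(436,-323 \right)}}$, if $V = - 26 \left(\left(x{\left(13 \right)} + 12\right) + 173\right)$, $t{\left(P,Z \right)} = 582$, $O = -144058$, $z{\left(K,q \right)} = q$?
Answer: $- \frac{576229}{1973306484} \approx -0.00029201$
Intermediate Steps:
$u{\left(L \right)} = \frac{4}{3}$ ($u{\left(L \right)} = \frac{4}{3} - \frac{L - L}{3} = \frac{4}{3} - 0 = \frac{4}{3} + 0 = \frac{4}{3}$)
$V = -5148$ ($V = - 26 \left(\left(13 + 12\right) + 173\right) = - 26 \left(25 + 173\right) = \left(-26\right) 198 = -5148$)
$\frac{\frac{1}{O} + u{\left(z{\left(-17,-23 \right)} \right)}}{V + t{\left(436,-323 \right)}} = \frac{\frac{1}{-144058} + \frac{4}{3}}{-5148 + 582} = \frac{- \frac{1}{144058} + \frac{4}{3}}{-4566} = \frac{576229}{432174} \left(- \frac{1}{4566}\right) = - \frac{576229}{1973306484}$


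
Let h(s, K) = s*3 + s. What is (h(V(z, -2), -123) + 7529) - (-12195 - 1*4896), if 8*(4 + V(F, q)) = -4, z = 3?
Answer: 24602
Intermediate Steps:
V(F, q) = -9/2 (V(F, q) = -4 + (⅛)*(-4) = -4 - ½ = -9/2)
h(s, K) = 4*s (h(s, K) = 3*s + s = 4*s)
(h(V(z, -2), -123) + 7529) - (-12195 - 1*4896) = (4*(-9/2) + 7529) - (-12195 - 1*4896) = (-18 + 7529) - (-12195 - 4896) = 7511 - 1*(-17091) = 7511 + 17091 = 24602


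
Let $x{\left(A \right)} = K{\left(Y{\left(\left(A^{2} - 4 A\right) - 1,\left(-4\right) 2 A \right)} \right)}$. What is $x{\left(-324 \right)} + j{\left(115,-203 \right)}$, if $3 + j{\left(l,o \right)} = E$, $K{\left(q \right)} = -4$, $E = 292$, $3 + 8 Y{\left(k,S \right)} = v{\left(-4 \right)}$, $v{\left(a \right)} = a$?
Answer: $285$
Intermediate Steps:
$Y{\left(k,S \right)} = - \frac{7}{8}$ ($Y{\left(k,S \right)} = - \frac{3}{8} + \frac{1}{8} \left(-4\right) = - \frac{3}{8} - \frac{1}{2} = - \frac{7}{8}$)
$j{\left(l,o \right)} = 289$ ($j{\left(l,o \right)} = -3 + 292 = 289$)
$x{\left(A \right)} = -4$
$x{\left(-324 \right)} + j{\left(115,-203 \right)} = -4 + 289 = 285$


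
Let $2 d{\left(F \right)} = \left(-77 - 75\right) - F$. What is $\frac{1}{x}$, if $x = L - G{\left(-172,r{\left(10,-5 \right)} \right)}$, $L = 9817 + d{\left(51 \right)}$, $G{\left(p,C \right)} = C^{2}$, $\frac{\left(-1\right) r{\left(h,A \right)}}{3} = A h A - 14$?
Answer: $- \frac{2}{983097} \approx -2.0344 \cdot 10^{-6}$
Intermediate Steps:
$d{\left(F \right)} = -76 - \frac{F}{2}$ ($d{\left(F \right)} = \frac{\left(-77 - 75\right) - F}{2} = \frac{-152 - F}{2} = -76 - \frac{F}{2}$)
$r{\left(h,A \right)} = 42 - 3 h A^{2}$ ($r{\left(h,A \right)} = - 3 \left(A h A - 14\right) = - 3 \left(h A^{2} - 14\right) = - 3 \left(-14 + h A^{2}\right) = 42 - 3 h A^{2}$)
$L = \frac{19431}{2}$ ($L = 9817 - \frac{203}{2} = \frac{19431}{2} \approx 9715.5$)
$x = - \frac{983097}{2}$ ($x = \frac{19431}{2} - \left(42 - 30 \left(-5\right)^{2}\right)^{2} = \frac{19431}{2} - \left(42 - 30 \cdot 25\right)^{2} = \frac{19431}{2} - \left(42 - 750\right)^{2} = \frac{19431}{2} - \left(-708\right)^{2} = \frac{19431}{2} - 501264 = - \frac{983097}{2} \approx -4.9155 \cdot 10^{5}$)
$\frac{1}{x} = \frac{1}{- \frac{983097}{2}} = - \frac{2}{983097}$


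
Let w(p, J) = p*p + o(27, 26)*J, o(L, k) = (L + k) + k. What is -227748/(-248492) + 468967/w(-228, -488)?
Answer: 17807275/496984 ≈ 35.831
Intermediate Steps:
o(L, k) = L + 2*k
w(p, J) = p² + 79*J (w(p, J) = p*p + (27 + 2*26)*J = p² + (27 + 52)*J = p² + 79*J)
-227748/(-248492) + 468967/w(-228, -488) = -227748/(-248492) + 468967/((-228)² + 79*(-488)) = -227748*(-1/248492) + 468967/(51984 - 38552) = 56937/62123 + 468967/13432 = 17807275/496984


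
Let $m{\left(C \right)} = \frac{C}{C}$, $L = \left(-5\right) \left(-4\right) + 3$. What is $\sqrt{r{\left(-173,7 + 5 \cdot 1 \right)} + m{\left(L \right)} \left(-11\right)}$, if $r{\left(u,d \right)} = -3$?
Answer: $i \sqrt{14} \approx 3.7417 i$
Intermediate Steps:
$L = 23$ ($L = 20 + 3 = 23$)
$m{\left(C \right)} = 1$
$\sqrt{r{\left(-173,7 + 5 \cdot 1 \right)} + m{\left(L \right)} \left(-11\right)} = \sqrt{-3 + 1 \left(-11\right)} = \sqrt{-3 - 11} = \sqrt{-14} = i \sqrt{14}$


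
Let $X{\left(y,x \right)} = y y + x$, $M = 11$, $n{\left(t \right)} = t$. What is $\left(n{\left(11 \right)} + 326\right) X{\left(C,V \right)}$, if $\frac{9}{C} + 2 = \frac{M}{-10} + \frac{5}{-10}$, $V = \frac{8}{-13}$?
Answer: $\frac{98741}{52} \approx 1898.9$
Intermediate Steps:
$V = - \frac{8}{13}$ ($V = 8 \left(- \frac{1}{13}\right) = - \frac{8}{13} \approx -0.61539$)
$C = - \frac{5}{2}$ ($C = \frac{9}{-2 + \left(\frac{11}{-10} + \frac{5}{-10}\right)} = \frac{9}{-2 + \left(11 \left(- \frac{1}{10}\right) + 5 \left(- \frac{1}{10}\right)\right)} = \frac{9}{-2 - \frac{8}{5}} = \frac{9}{- \frac{18}{5}} = 9 \left(- \frac{5}{18}\right) = - \frac{5}{2} \approx -2.5$)
$X{\left(y,x \right)} = x + y^{2}$ ($X{\left(y,x \right)} = y^{2} + x = x + y^{2}$)
$\left(n{\left(11 \right)} + 326\right) X{\left(C,V \right)} = \left(11 + 326\right) \left(- \frac{8}{13} + \left(- \frac{5}{2}\right)^{2}\right) = 337 \left(- \frac{8}{13} + \frac{25}{4}\right) = 337 \cdot \frac{293}{52} = \frac{98741}{52}$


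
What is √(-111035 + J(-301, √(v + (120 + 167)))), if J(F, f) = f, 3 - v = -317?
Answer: √(-111035 + √607) ≈ 333.18*I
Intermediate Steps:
v = 320 (v = 3 - 1*(-317) = 3 + 317 = 320)
√(-111035 + J(-301, √(v + (120 + 167)))) = √(-111035 + √(320 + (120 + 167))) = √(-111035 + √(320 + 287)) = √(-111035 + √607)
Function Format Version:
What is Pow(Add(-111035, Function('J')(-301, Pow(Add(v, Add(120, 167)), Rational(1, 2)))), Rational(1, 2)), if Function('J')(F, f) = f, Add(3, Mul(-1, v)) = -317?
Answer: Pow(Add(-111035, Pow(607, Rational(1, 2))), Rational(1, 2)) ≈ Mul(333.18, I)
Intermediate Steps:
v = 320 (v = Add(3, Mul(-1, -317)) = Add(3, 317) = 320)
Pow(Add(-111035, Function('J')(-301, Pow(Add(v, Add(120, 167)), Rational(1, 2)))), Rational(1, 2)) = Pow(Add(-111035, Pow(Add(320, Add(120, 167)), Rational(1, 2))), Rational(1, 2)) = Pow(Add(-111035, Pow(Add(320, 287), Rational(1, 2))), Rational(1, 2)) = Pow(Add(-111035, Pow(607, Rational(1, 2))), Rational(1, 2))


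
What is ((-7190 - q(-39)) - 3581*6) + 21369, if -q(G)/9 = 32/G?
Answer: -95087/13 ≈ -7314.4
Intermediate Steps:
q(G) = -288/G
((-7190 - q(-39)) - 3581*6) + 21369 = ((-7190 - (-288)/(-39)) - 3581*6) + 21369 = ((-7190 - (-288)*(-1)/39) - 21486) + 21369 = ((-7190 - 1*96/13) - 21486) + 21369 = ((-7190 - 96/13) - 21486) + 21369 = (-93566/13 - 21486) + 21369 = -372884/13 + 21369 = -95087/13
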